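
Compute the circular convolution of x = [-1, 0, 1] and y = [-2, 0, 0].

(x ⊛ y)[n] = Σ(m=0 to 2) x[m] · y[(n-m) mod 3]

Computing each output sample:
(x ⊛ y)[0] = 2
(x ⊛ y)[1] = 0
(x ⊛ y)[2] = -2

x ⊛ y = [2, 0, -2]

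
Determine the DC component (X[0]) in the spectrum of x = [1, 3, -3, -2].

X[0] = Σ(n=0 to 3) x[n] · ω_4^0 = Σ x[n]
= (1) + (3) + (-3) + (-2)

X[0] = -1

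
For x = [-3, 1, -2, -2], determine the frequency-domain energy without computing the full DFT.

Parseval: Σ|x[n]|² = (1/N)Σ|X[k]|², so Σ|X[k]|² = N·Σ|x[n]|² = 4·18.0000

Σ|X[k]|² = N·Σ|x[n]|² = 4·18.0000 = 72.0000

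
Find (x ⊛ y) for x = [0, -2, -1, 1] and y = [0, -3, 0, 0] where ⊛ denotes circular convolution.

(x ⊛ y)[n] = Σ(m=0 to 3) x[m] · y[(n-m) mod 4]

Computing each output sample:
(x ⊛ y)[0] = -3
(x ⊛ y)[1] = 0
(x ⊛ y)[2] = 6
(x ⊛ y)[3] = 3

x ⊛ y = [-3, 0, 6, 3]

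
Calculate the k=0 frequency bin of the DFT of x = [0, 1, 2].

X[0] = Σ(n=0 to 2) x[n] · ω_3^0 = Σ x[n]
= (0) + (1) + (2)

X[0] = 3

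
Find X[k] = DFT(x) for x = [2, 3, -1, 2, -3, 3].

X[k] = Σ(n=0 to 5) x[n] · ω_6^(nk)
where ω_6 = e^(-2πi/6)

Computing each X[k]:
X[0] = 6
X[1] = 5.0000-1.7321i
X[2] = 3.0000+1.7321i
X[3] = -10
X[4] = 3.0000-1.7321i
X[5] = 5.0000+1.7321i

X = [6, 5.0000-1.7321i, 3.0000+1.7321i, -10, 3.0000-1.7321i, 5.0000+1.7321i]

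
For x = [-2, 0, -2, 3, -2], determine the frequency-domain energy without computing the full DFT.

Parseval: Σ|x[n]|² = (1/N)Σ|X[k]|², so Σ|X[k]|² = N·Σ|x[n]|² = 5·21.0000

Σ|X[k]|² = N·Σ|x[n]|² = 5·21.0000 = 105.0000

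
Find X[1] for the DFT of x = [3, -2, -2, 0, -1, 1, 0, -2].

X[1] = Σ(n=0 to 7) x[n] · ω_8^(1n) where ω_8 = e^(-2πi/8)
= (3)·ω_8^0 + (-2)·ω_8^1 + (-2)·ω_8^2 + (0)·ω_8^3 + (-1)·ω_8^4 + (1)·ω_8^5 + (0)·ω_8^6 + (-2)·ω_8^7

X[1] = 0.4645+2.7071i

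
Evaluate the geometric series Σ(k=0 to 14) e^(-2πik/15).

Sum of all nth roots of unity equals 0 for n > 1 (geometric series with r ≠ 1).

0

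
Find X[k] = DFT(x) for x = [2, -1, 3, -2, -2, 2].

X[k] = Σ(n=0 to 5) x[n] · ω_6^(nk)
where ω_6 = e^(-2πi/6)

Computing each X[k]:
X[0] = 2
X[1] = 4.0000-1.7321i
X[2] = -1.0000+6.9282i
X[3] = 4
X[4] = -1.0000-6.9282i
X[5] = 4.0000+1.7321i

X = [2, 4.0000-1.7321i, -1.0000+6.9282i, 4, -1.0000-6.9282i, 4.0000+1.7321i]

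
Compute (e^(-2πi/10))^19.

Since ω_10^10 = 1, powers reduce modulo 10.
19 mod 10 = 9
So ω_10^19 = ω_10^9 = e^(-2πi·9/10)

ω_10^19 = ω_10^9 = 0.8090+0.5878i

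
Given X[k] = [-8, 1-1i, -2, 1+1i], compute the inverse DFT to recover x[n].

x[n] = (1/4) Σ(k=0 to 3) X[k] · e^(2πikn/4)

Computing each x[n]:
x[0] = -2
x[1] = -1
x[2] = -3
x[3] = -2

x = [-2, -1, -3, -2]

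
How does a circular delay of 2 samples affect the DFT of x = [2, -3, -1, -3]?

Time shift by 2: X_shifted[k] = ω_4^(2k) · X[k]
Shifted x = [-1, -3, 2, -3]

DFT(x[n-2]) = [-5, -3, 7, -3]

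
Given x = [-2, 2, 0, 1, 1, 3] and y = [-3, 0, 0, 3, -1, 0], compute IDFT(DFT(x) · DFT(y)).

(x ⊛ y)[n] = Σ(m=0 to 5) x[m] · y[(n-m) mod 6]

Computing each output sample:
(x ⊛ y)[0] = 9
(x ⊛ y)[1] = -4
(x ⊛ y)[2] = 8
(x ⊛ y)[3] = -12
(x ⊛ y)[4] = 5
(x ⊛ y)[5] = -11

x ⊛ y = [9, -4, 8, -12, 5, -11]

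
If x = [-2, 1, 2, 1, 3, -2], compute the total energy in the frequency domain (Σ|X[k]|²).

Parseval: Σ|x[n]|² = (1/N)Σ|X[k]|², so Σ|X[k]|² = N·Σ|x[n]|² = 6·23.0000

Σ|X[k]|² = N·Σ|x[n]|² = 6·23.0000 = 138.0000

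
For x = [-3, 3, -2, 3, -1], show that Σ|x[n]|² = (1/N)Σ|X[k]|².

Time domain:
Σ|x[n]|² = |-3|² + |3|² + |-2|² + |3|² + |-1|² = 32.0000

Frequency domain:
(1/5)Σ|X[k]|² = (1/5)(|0|² + |-3.1910-0.8653i|² + |-4.3090-7.1064i|² + |-4.3090+7.1064i|² + |-3.1910+0.8653i|²) = (1/5)·160.0000 = 32.0000

Both sides agree, confirming Parseval's theorem.

Σ|x[n]|² = (1/N)Σ|X[k]|² = 32.0000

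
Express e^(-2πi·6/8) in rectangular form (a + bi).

ω_8^6 = e^(-2πi·6/8)
= cos(-2π·6/8) + i·sin(-2π·6/8)
= cos(-12π/8) + i·sin(-12π/8)

ω_8^6 = cos(-12π/8) + i·sin(-12π/8) = 1i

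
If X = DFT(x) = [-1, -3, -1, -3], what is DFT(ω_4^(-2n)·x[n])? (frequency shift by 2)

Modulation property: DFT(ω_4^(-2n)·x[n]) = X[(k-2) mod 4], so circularly shift X by 2 positions.

X[k-2] = [-1, -3, -1, -3]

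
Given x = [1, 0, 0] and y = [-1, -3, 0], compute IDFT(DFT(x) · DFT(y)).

(x ⊛ y)[n] = Σ(m=0 to 2) x[m] · y[(n-m) mod 3]

Computing each output sample:
(x ⊛ y)[0] = -1
(x ⊛ y)[1] = -3
(x ⊛ y)[2] = 0

x ⊛ y = [-1, -3, 0]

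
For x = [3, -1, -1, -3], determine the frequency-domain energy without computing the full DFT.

Parseval: Σ|x[n]|² = (1/N)Σ|X[k]|², so Σ|X[k]|² = N·Σ|x[n]|² = 4·20.0000

Σ|X[k]|² = N·Σ|x[n]|² = 4·20.0000 = 80.0000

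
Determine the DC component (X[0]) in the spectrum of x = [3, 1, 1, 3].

X[0] = Σ(n=0 to 3) x[n] · ω_4^0 = Σ x[n]
= (3) + (1) + (1) + (3)

X[0] = 8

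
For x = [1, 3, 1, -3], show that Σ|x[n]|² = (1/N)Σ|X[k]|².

Time domain:
Σ|x[n]|² = |1|² + |3|² + |1|² + |-3|² = 20.0000

Frequency domain:
(1/4)Σ|X[k]|² = (1/4)(|2|² + |-6i|² + |2|² + |6i|²) = (1/4)·80.0000 = 20.0000

Both sides agree, confirming Parseval's theorem.

Σ|x[n]|² = (1/N)Σ|X[k]|² = 20.0000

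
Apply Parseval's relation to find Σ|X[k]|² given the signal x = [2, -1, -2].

Parseval: Σ|x[n]|² = (1/N)Σ|X[k]|², so Σ|X[k]|² = N·Σ|x[n]|² = 3·9.0000

Σ|X[k]|² = N·Σ|x[n]|² = 3·9.0000 = 27.0000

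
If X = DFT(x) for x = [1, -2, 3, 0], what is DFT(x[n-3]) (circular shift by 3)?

Time shift by 3: X_shifted[k] = ω_4^(3k) · X[k]
Shifted x = [-2, 3, 0, 1]

DFT(x[n-3]) = [2, -2-2i, -6, -2+2i]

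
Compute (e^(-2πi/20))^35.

Since ω_20^20 = 1, powers reduce modulo 20.
35 mod 20 = 15
So ω_20^35 = ω_20^15 = e^(-2πi·15/20)

ω_20^35 = ω_20^15 = 1i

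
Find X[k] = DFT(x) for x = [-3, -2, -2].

X[k] = Σ(n=0 to 2) x[n] · ω_3^(nk)
where ω_3 = e^(-2πi/3)

Computing each X[k]:
X[0] = -7
X[1] = -1
X[2] = -1

X = [-7, -1, -1]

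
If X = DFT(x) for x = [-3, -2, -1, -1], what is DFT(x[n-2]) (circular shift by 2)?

Time shift by 2: X_shifted[k] = ω_4^(2k) · X[k]
Shifted x = [-1, -1, -3, -2]

DFT(x[n-2]) = [-7, 2-1i, -1, 2+1i]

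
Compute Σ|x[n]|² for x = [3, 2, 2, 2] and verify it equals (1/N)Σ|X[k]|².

Time domain:
Σ|x[n]|² = |3|² + |2|² + |2|² + |2|² = 21.0000

Frequency domain:
(1/4)Σ|X[k]|² = (1/4)(|9|² + |1|² + |1|² + |1|²) = (1/4)·84.0000 = 21.0000

Both sides agree, confirming Parseval's theorem.

Σ|x[n]|² = (1/N)Σ|X[k]|² = 21.0000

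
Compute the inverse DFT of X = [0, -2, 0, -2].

x[n] = (1/4) Σ(k=0 to 3) X[k] · e^(2πikn/4)

Computing each x[n]:
x[0] = -1
x[1] = 0
x[2] = 1
x[3] = 0

x = [-1, 0, 1, 0]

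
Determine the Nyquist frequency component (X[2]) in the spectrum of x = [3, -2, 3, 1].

X[2] = Σ(n=0 to 3) x[n] · ω_4^(2n) where ω_4 = e^(-2πi/4)
= (3)·ω_4^0 + (-2)·ω_4^2 + (3)·ω_4^4 + (1)·ω_4^6

X[2] = 7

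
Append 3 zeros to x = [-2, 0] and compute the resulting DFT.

Original 2-point DFT: [-2, -2]
Zero-padded 5-point DFT provides frequency interpolation.

DFT_5([x, 0, ...]) = [-2, -2, -2, -2, -2]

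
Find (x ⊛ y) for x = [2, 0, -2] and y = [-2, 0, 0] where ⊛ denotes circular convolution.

(x ⊛ y)[n] = Σ(m=0 to 2) x[m] · y[(n-m) mod 3]

Computing each output sample:
(x ⊛ y)[0] = -4
(x ⊛ y)[1] = 0
(x ⊛ y)[2] = 4

x ⊛ y = [-4, 0, 4]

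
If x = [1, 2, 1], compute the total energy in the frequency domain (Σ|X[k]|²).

Parseval: Σ|x[n]|² = (1/N)Σ|X[k]|², so Σ|X[k]|² = N·Σ|x[n]|² = 3·6.0000

Σ|X[k]|² = N·Σ|x[n]|² = 3·6.0000 = 18.0000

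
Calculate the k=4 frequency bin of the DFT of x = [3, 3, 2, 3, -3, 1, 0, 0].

X[4] = Σ(n=0 to 7) x[n] · ω_8^(4n) where ω_8 = e^(-2πi/8)
= (3)·ω_8^0 + (3)·ω_8^4 + (2)·ω_8^8 + (3)·ω_8^12 + (-3)·ω_8^16 + (1)·ω_8^20 + (0)·ω_8^24 + (0)·ω_8^28

X[4] = -5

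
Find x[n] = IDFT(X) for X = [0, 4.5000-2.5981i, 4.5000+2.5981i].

x[n] = (1/3) Σ(k=0 to 2) X[k] · e^(2πikn/3)

Computing each x[n]:
x[0] = 3
x[1] = 0
x[2] = -3

x = [3, 0, -3]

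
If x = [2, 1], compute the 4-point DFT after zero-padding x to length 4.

Original 2-point DFT: [3, 1]
Zero-padded 4-point DFT provides frequency interpolation.

DFT_4([x, 0, ...]) = [3, 2-1i, 1, 2+1i]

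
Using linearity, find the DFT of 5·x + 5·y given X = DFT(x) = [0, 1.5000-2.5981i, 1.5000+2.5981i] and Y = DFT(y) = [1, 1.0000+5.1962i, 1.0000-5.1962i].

By linearity: DFT(5x + 5y) = 5·DFT(x) + 5·DFT(y)
= 5·[0, 1.5000-2.5981i, 1.5000+2.5981i] + 5·[1, 1.0000+5.1962i, 1.0000-5.1962i]

Computing element-wise:
Z[0] = 5·(0) + 5·(1) = 5
Z[1] = 5·(1.5000-2.5981i) + 5·(1.0000+5.1962i) = 12.5000+12.9905i
Z[2] = 5·(1.5000+2.5981i) + 5·(1.0000-5.1962i) = 12.5000-12.9905i

DFT(5x + 5y) = 5·X + 5·Y = [5, 12.5000+12.9905i, 12.5000-12.9905i]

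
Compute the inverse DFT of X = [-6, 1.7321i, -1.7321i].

x[n] = (1/3) Σ(k=0 to 2) X[k] · e^(2πikn/3)

Computing each x[n]:
x[0] = -2
x[1] = -3
x[2] = -1

x = [-2, -3, -1]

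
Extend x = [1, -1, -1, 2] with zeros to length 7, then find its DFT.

Original 4-point DFT: [1, 2+3i, -1, 2-3i]
Zero-padded 7-point DFT provides frequency interpolation.

DFT_7([x, 0, ...]) = [1, -1.2029+0.8890i, 3.3705+2.1047i, 0.8324-2.2978i, 0.8324+2.2978i, 3.3705-2.1047i, -1.2029-0.8890i]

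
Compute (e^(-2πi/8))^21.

Since ω_8^8 = 1, powers reduce modulo 8.
21 mod 8 = 5
So ω_8^21 = ω_8^5 = e^(-2πi·5/8)

ω_8^21 = ω_8^5 = -0.7071+0.7071i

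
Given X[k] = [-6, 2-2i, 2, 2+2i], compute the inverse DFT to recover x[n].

x[n] = (1/4) Σ(k=0 to 3) X[k] · e^(2πikn/4)

Computing each x[n]:
x[0] = 0
x[1] = -1
x[2] = -2
x[3] = -3

x = [0, -1, -2, -3]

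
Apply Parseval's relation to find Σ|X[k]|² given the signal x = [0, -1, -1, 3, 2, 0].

Parseval: Σ|x[n]|² = (1/N)Σ|X[k]|², so Σ|X[k]|² = N·Σ|x[n]|² = 6·15.0000

Σ|X[k]|² = N·Σ|x[n]|² = 6·15.0000 = 90.0000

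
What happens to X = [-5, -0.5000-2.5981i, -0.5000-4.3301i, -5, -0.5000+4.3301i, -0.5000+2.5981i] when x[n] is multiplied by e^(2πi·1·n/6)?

Modulation property: DFT(ω_6^(-1n)·x[n]) = X[(k-1) mod 6], so circularly shift X by 1 positions.

X[k-1] = [-0.5000+2.5981i, -5, -0.5000-2.5981i, -0.5000-4.3301i, -5, -0.5000+4.3301i]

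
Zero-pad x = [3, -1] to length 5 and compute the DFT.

Original 2-point DFT: [2, 4]
Zero-padded 5-point DFT provides frequency interpolation.

DFT_5([x, 0, ...]) = [2, 2.6910+0.9511i, 3.8090+0.5878i, 3.8090-0.5878i, 2.6910-0.9511i]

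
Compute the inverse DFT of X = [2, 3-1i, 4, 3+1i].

x[n] = (1/4) Σ(k=0 to 3) X[k] · e^(2πikn/4)

Computing each x[n]:
x[0] = 3
x[1] = 0
x[2] = 0
x[3] = -1

x = [3, 0, 0, -1]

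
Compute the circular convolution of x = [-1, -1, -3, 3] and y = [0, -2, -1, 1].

(x ⊛ y)[n] = Σ(m=0 to 3) x[m] · y[(n-m) mod 4]

Computing each output sample:
(x ⊛ y)[0] = -4
(x ⊛ y)[1] = -4
(x ⊛ y)[2] = 6
(x ⊛ y)[3] = 6

x ⊛ y = [-4, -4, 6, 6]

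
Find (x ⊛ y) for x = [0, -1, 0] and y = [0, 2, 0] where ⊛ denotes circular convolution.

(x ⊛ y)[n] = Σ(m=0 to 2) x[m] · y[(n-m) mod 3]

Computing each output sample:
(x ⊛ y)[0] = 0
(x ⊛ y)[1] = 0
(x ⊛ y)[2] = -2

x ⊛ y = [0, 0, -2]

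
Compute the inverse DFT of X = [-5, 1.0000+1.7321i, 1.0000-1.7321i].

x[n] = (1/3) Σ(k=0 to 2) X[k] · e^(2πikn/3)

Computing each x[n]:
x[0] = -1
x[1] = -3
x[2] = -1

x = [-1, -3, -1]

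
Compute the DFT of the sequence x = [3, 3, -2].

X[k] = Σ(n=0 to 2) x[n] · ω_3^(nk)
where ω_3 = e^(-2πi/3)

Computing each X[k]:
X[0] = 4
X[1] = 2.5000-4.3301i
X[2] = 2.5000+4.3301i

X = [4, 2.5000-4.3301i, 2.5000+4.3301i]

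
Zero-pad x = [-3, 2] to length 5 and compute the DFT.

Original 2-point DFT: [-1, -5]
Zero-padded 5-point DFT provides frequency interpolation.

DFT_5([x, 0, ...]) = [-1, -2.3820-1.9021i, -4.6180-1.1756i, -4.6180+1.1756i, -2.3820+1.9021i]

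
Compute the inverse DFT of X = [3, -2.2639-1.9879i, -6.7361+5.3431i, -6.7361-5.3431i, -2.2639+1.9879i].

x[n] = (1/5) Σ(k=0 to 4) X[k] · e^(2πikn/5)

Computing each x[n]:
x[0] = -3
x[1] = 2
x[2] = 3
x[3] = -2
x[4] = 3

x = [-3, 2, 3, -2, 3]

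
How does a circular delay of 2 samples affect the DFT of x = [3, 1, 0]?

Time shift by 2: X_shifted[k] = ω_3^(2k) · X[k]
Shifted x = [1, 0, 3]

DFT(x[n-2]) = [4, -0.5000+2.5981i, -0.5000-2.5981i]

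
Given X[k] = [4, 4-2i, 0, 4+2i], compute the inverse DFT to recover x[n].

x[n] = (1/4) Σ(k=0 to 3) X[k] · e^(2πikn/4)

Computing each x[n]:
x[0] = 3
x[1] = 2
x[2] = -1
x[3] = 0

x = [3, 2, -1, 0]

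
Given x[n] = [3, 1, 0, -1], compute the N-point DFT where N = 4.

X[k] = Σ(n=0 to 3) x[n] · ω_4^(nk)
where ω_4 = e^(-2πi/4)

Computing each X[k]:
X[0] = 3
X[1] = 3-2i
X[2] = 3
X[3] = 3+2i

X = [3, 3-2i, 3, 3+2i]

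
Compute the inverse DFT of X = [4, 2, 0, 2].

x[n] = (1/4) Σ(k=0 to 3) X[k] · e^(2πikn/4)

Computing each x[n]:
x[0] = 2
x[1] = 1
x[2] = 0
x[3] = 1

x = [2, 1, 0, 1]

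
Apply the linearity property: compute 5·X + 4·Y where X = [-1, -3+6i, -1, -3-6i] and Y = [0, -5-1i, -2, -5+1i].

By linearity: DFT(5x + 4y) = 5·DFT(x) + 4·DFT(y)
= 5·[-1, -3+6i, -1, -3-6i] + 4·[0, -5-1i, -2, -5+1i]

Computing element-wise:
Z[0] = 5·(-1) + 4·(0) = -5
Z[1] = 5·(-3+6i) + 4·(-5-1i) = -35+26i
Z[2] = 5·(-1) + 4·(-2) = -13
Z[3] = 5·(-3-6i) + 4·(-5+1i) = -35-26i

DFT(5x + 4y) = 5·X + 4·Y = [-5, -35+26i, -13, -35-26i]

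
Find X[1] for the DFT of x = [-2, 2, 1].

X[1] = Σ(n=0 to 2) x[n] · ω_3^(1n) where ω_3 = e^(-2πi/3)
= (-2)·ω_3^0 + (2)·ω_3^1 + (1)·ω_3^2

X[1] = -3.5000-0.8660i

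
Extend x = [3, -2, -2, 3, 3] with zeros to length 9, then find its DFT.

Original 5-point DFT: [5, 2.5000+7.6942i, 2.5000-1.8164i, 2.5000+1.8164i, 2.5000-7.6942i]
Zero-padded 9-point DFT provides frequency interpolation.

DFT_9([x, 0, ...]) = [5, -3.1985-0.3689i, 5.3302+7.1801i, 6.5000-2.5981i, 2.3682-0.2452i, 2.3682+0.2452i, 6.5000+2.5981i, 5.3302-7.1801i, -3.1985+0.3689i]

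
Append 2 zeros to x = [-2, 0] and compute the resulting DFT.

Original 2-point DFT: [-2, -2]
Zero-padded 4-point DFT provides frequency interpolation.

DFT_4([x, 0, ...]) = [-2, -2, -2, -2]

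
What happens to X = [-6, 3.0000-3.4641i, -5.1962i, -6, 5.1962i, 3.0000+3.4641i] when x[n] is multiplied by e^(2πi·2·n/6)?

Modulation property: DFT(ω_6^(-2n)·x[n]) = X[(k-2) mod 6], so circularly shift X by 2 positions.

X[k-2] = [5.1962i, 3.0000+3.4641i, -6, 3.0000-3.4641i, -5.1962i, -6]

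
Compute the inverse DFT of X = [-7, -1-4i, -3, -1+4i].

x[n] = (1/4) Σ(k=0 to 3) X[k] · e^(2πikn/4)

Computing each x[n]:
x[0] = -3
x[1] = 1
x[2] = -2
x[3] = -3

x = [-3, 1, -2, -3]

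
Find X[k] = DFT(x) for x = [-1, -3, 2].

X[k] = Σ(n=0 to 2) x[n] · ω_3^(nk)
where ω_3 = e^(-2πi/3)

Computing each X[k]:
X[0] = -2
X[1] = -0.5000+4.3301i
X[2] = -0.5000-4.3301i

X = [-2, -0.5000+4.3301i, -0.5000-4.3301i]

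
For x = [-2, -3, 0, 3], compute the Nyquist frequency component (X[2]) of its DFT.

X[2] = Σ(n=0 to 3) x[n] · ω_4^(2n) where ω_4 = e^(-2πi/4)
= (-2)·ω_4^0 + (-3)·ω_4^2 + (0)·ω_4^4 + (3)·ω_4^6

X[2] = -2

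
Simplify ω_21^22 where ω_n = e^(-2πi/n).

Since ω_21^21 = 1, powers reduce modulo 21.
22 mod 21 = 1
So ω_21^22 = ω_21^1 = e^(-2πi·1/21)

ω_21^22 = ω_21^1 = 0.9556-0.2948i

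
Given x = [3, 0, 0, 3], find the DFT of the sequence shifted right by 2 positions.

Time shift by 2: X_shifted[k] = ω_4^(2k) · X[k]
Shifted x = [0, 3, 3, 0]

DFT(x[n-2]) = [6, -3-3i, 0, -3+3i]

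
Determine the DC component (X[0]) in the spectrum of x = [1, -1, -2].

X[0] = Σ(n=0 to 2) x[n] · ω_3^0 = Σ x[n]
= (1) + (-1) + (-2)

X[0] = -2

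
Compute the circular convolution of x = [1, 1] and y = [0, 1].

(x ⊛ y)[n] = Σ(m=0 to 1) x[m] · y[(n-m) mod 2]

Computing each output sample:
(x ⊛ y)[0] = 1
(x ⊛ y)[1] = 1

x ⊛ y = [1, 1]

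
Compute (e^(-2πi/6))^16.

Since ω_6^6 = 1, powers reduce modulo 6.
16 mod 6 = 4
So ω_6^16 = ω_6^4 = e^(-2πi·4/6)

ω_6^16 = ω_6^4 = -0.5000+0.8660i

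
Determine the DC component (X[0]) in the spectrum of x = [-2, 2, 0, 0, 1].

X[0] = Σ(n=0 to 4) x[n] · ω_5^0 = Σ x[n]
= (-2) + (2) + (0) + (0) + (1)

X[0] = 1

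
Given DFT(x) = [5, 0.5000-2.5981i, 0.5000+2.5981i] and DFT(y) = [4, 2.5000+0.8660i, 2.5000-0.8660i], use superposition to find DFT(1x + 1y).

By linearity: DFT(1x + 1y) = 1·DFT(x) + 1·DFT(y)
= 1·[5, 0.5000-2.5981i, 0.5000+2.5981i] + 1·[4, 2.5000+0.8660i, 2.5000-0.8660i]

Computing element-wise:
Z[0] = 1·(5) + 1·(4) = 9
Z[1] = 1·(0.5000-2.5981i) + 1·(2.5000+0.8660i) = 3.0000-1.7321i
Z[2] = 1·(0.5000+2.5981i) + 1·(2.5000-0.8660i) = 3.0000+1.7321i

DFT(1x + 1y) = 1·X + 1·Y = [9, 3.0000-1.7321i, 3.0000+1.7321i]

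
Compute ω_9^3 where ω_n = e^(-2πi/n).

ω_9^3 = e^(-2πi·3/9)
= cos(-2π·3/9) + i·sin(-2π·3/9)
= cos(-6π/9) + i·sin(-6π/9)

ω_9^3 = cos(-6π/9) + i·sin(-6π/9) = -0.5000-0.8660i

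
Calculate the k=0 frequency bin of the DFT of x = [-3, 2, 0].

X[0] = Σ(n=0 to 2) x[n] · ω_3^0 = Σ x[n]
= (-3) + (2) + (0)

X[0] = -1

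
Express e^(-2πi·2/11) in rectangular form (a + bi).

ω_11^2 = e^(-2πi·2/11)
= cos(-2π·2/11) + i·sin(-2π·2/11)
= cos(-4π/11) + i·sin(-4π/11)

ω_11^2 = cos(-4π/11) + i·sin(-4π/11) = 0.4154-0.9096i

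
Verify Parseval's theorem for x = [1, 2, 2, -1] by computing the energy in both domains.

Time domain:
Σ|x[n]|² = |1|² + |2|² + |2|² + |-1|² = 10.0000

Frequency domain:
(1/4)Σ|X[k]|² = (1/4)(|4|² + |-1-3i|² + |2|² + |-1+3i|²) = (1/4)·40.0000 = 10.0000

Both sides agree, confirming Parseval's theorem.

Σ|x[n]|² = (1/N)Σ|X[k]|² = 10.0000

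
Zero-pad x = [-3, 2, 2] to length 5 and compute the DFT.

Original 3-point DFT: [1, -5, -5]
Zero-padded 5-point DFT provides frequency interpolation.

DFT_5([x, 0, ...]) = [1, -4.0000-3.0777i, -4.0000+0.7265i, -4.0000-0.7265i, -4.0000+3.0777i]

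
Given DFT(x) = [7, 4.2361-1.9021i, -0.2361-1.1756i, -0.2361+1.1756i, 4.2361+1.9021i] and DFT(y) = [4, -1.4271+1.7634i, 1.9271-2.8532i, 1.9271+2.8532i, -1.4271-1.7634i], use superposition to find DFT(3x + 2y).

By linearity: DFT(3x + 2y) = 3·DFT(x) + 2·DFT(y)
= 3·[7, 4.2361-1.9021i, -0.2361-1.1756i, -0.2361+1.1756i, 4.2361+1.9021i] + 2·[4, -1.4271+1.7634i, 1.9271-2.8532i, 1.9271+2.8532i, -1.4271-1.7634i]

Computing element-wise:
Z[0] = 3·(7) + 2·(4) = 29
Z[1] = 3·(4.2361-1.9021i) + 2·(-1.4271+1.7634i) = 9.8541-2.1795i
Z[2] = 3·(-0.2361-1.1756i) + 2·(1.9271-2.8532i) = 3.1459-9.2332i
Z[3] = 3·(-0.2361+1.1756i) + 2·(1.9271+2.8532i) = 3.1459+9.2332i
Z[4] = 3·(4.2361+1.9021i) + 2·(-1.4271-1.7634i) = 9.8541+2.1795i

DFT(3x + 2y) = 3·X + 2·Y = [29, 9.8541-2.1795i, 3.1459-9.2332i, 3.1459+9.2332i, 9.8541+2.1795i]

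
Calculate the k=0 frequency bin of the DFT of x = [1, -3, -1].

X[0] = Σ(n=0 to 2) x[n] · ω_3^0 = Σ x[n]
= (1) + (-3) + (-1)

X[0] = -3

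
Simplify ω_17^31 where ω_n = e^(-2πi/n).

Since ω_17^17 = 1, powers reduce modulo 17.
31 mod 17 = 14
So ω_17^31 = ω_17^14 = e^(-2πi·14/17)

ω_17^31 = ω_17^14 = 0.4457+0.8952i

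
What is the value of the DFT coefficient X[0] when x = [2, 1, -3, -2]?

X[0] = Σ(n=0 to 3) x[n] · ω_4^0 = Σ x[n]
= (2) + (1) + (-3) + (-2)

X[0] = -2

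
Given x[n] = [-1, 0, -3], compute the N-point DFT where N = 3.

X[k] = Σ(n=0 to 2) x[n] · ω_3^(nk)
where ω_3 = e^(-2πi/3)

Computing each X[k]:
X[0] = -4
X[1] = 0.5000-2.5981i
X[2] = 0.5000+2.5981i

X = [-4, 0.5000-2.5981i, 0.5000+2.5981i]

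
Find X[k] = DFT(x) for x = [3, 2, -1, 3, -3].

X[k] = Σ(n=0 to 4) x[n] · ω_5^(nk)
where ω_5 = e^(-2πi/5)

Computing each X[k]:
X[0] = 4
X[1] = 1.0729-2.4041i
X[2] = 4.4271-6.7432i
X[3] = 4.4271+6.7432i
X[4] = 1.0729+2.4041i

X = [4, 1.0729-2.4041i, 4.4271-6.7432i, 4.4271+6.7432i, 1.0729+2.4041i]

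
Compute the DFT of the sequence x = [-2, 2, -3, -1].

X[k] = Σ(n=0 to 3) x[n] · ω_4^(nk)
where ω_4 = e^(-2πi/4)

Computing each X[k]:
X[0] = -4
X[1] = 1-3i
X[2] = -6
X[3] = 1+3i

X = [-4, 1-3i, -6, 1+3i]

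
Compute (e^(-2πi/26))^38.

Since ω_26^26 = 1, powers reduce modulo 26.
38 mod 26 = 12
So ω_26^38 = ω_26^12 = e^(-2πi·12/26)

ω_26^38 = ω_26^12 = -0.9709-0.2393i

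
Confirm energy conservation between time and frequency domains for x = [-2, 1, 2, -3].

Time domain:
Σ|x[n]|² = |-2|² + |1|² + |2|² + |-3|² = 18.0000

Frequency domain:
(1/4)Σ|X[k]|² = (1/4)(|-2|² + |-4-4i|² + |2|² + |-4+4i|²) = (1/4)·72.0000 = 18.0000

Both sides agree, confirming Parseval's theorem.

Σ|x[n]|² = (1/N)Σ|X[k]|² = 18.0000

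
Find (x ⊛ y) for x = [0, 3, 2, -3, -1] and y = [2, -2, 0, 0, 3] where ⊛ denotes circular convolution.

(x ⊛ y)[n] = Σ(m=0 to 4) x[m] · y[(n-m) mod 5]

Computing each output sample:
(x ⊛ y)[0] = 11
(x ⊛ y)[1] = 12
(x ⊛ y)[2] = -11
(x ⊛ y)[3] = -13
(x ⊛ y)[4] = 4

x ⊛ y = [11, 12, -11, -13, 4]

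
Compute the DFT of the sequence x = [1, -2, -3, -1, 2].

X[k] = Σ(n=0 to 4) x[n] · ω_5^(nk)
where ω_5 = e^(-2πi/5)

Computing each X[k]:
X[0] = -3
X[1] = 4.2361+4.9798i
X[2] = -0.2361+0.4490i
X[3] = -0.2361-0.4490i
X[4] = 4.2361-4.9798i

X = [-3, 4.2361+4.9798i, -0.2361+0.4490i, -0.2361-0.4490i, 4.2361-4.9798i]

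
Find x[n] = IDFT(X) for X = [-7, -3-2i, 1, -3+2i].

x[n] = (1/4) Σ(k=0 to 3) X[k] · e^(2πikn/4)

Computing each x[n]:
x[0] = -3
x[1] = -1
x[2] = 0
x[3] = -3

x = [-3, -1, 0, -3]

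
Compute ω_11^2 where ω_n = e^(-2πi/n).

ω_11^2 = e^(-2πi·2/11)
= cos(-2π·2/11) + i·sin(-2π·2/11)
= cos(-4π/11) + i·sin(-4π/11)

ω_11^2 = cos(-4π/11) + i·sin(-4π/11) = 0.4154-0.9096i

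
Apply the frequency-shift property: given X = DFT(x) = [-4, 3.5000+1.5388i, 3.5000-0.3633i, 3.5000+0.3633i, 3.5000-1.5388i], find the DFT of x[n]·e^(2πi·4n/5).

Modulation property: DFT(ω_5^(-4n)·x[n]) = X[(k-4) mod 5], so circularly shift X by 4 positions.

X[k-4] = [3.5000+1.5388i, 3.5000-0.3633i, 3.5000+0.3633i, 3.5000-1.5388i, -4]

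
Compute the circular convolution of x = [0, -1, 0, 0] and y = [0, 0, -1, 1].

(x ⊛ y)[n] = Σ(m=0 to 3) x[m] · y[(n-m) mod 4]

Computing each output sample:
(x ⊛ y)[0] = -1
(x ⊛ y)[1] = 0
(x ⊛ y)[2] = 0
(x ⊛ y)[3] = 1

x ⊛ y = [-1, 0, 0, 1]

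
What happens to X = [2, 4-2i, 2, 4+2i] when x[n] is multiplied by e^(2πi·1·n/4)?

Modulation property: DFT(ω_4^(-1n)·x[n]) = X[(k-1) mod 4], so circularly shift X by 1 positions.

X[k-1] = [4+2i, 2, 4-2i, 2]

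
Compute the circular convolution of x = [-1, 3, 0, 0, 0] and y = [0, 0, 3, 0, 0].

(x ⊛ y)[n] = Σ(m=0 to 4) x[m] · y[(n-m) mod 5]

Computing each output sample:
(x ⊛ y)[0] = 0
(x ⊛ y)[1] = 0
(x ⊛ y)[2] = -3
(x ⊛ y)[3] = 9
(x ⊛ y)[4] = 0

x ⊛ y = [0, 0, -3, 9, 0]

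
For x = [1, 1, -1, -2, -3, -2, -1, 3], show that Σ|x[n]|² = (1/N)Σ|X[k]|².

Time domain:
Σ|x[n]|² = |1|² + |1|² + |-1|² + |-2|² + |-3|² + |-2|² + |-1|² + |3|² = 30.0000

Frequency domain:
(1/8)Σ|X[k]|² = (1/8)(|-4|² + |9.6569+1.4142i|² + |2i|² + |-1.6569+1.4142i|² + |-4|² + |-1.6569-1.4142i|² + |-2i|² + |9.6569-1.4142i|²) = (1/8)·240.0000 = 30.0000

Both sides agree, confirming Parseval's theorem.

Σ|x[n]|² = (1/N)Σ|X[k]|² = 30.0000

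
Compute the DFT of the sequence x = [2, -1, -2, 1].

X[k] = Σ(n=0 to 3) x[n] · ω_4^(nk)
where ω_4 = e^(-2πi/4)

Computing each X[k]:
X[0] = 0
X[1] = 4+2i
X[2] = 0
X[3] = 4-2i

X = [0, 4+2i, 0, 4-2i]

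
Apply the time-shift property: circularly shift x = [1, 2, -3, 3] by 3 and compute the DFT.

Time shift by 3: X_shifted[k] = ω_4^(3k) · X[k]
Shifted x = [2, -3, 3, 1]

DFT(x[n-3]) = [3, -1+4i, 7, -1-4i]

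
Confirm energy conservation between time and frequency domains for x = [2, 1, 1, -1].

Time domain:
Σ|x[n]|² = |2|² + |1|² + |1|² + |-1|² = 7.0000

Frequency domain:
(1/4)Σ|X[k]|² = (1/4)(|3|² + |1-2i|² + |3|² + |1+2i|²) = (1/4)·28.0000 = 7.0000

Both sides agree, confirming Parseval's theorem.

Σ|x[n]|² = (1/N)Σ|X[k]|² = 7.0000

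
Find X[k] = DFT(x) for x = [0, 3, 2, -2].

X[k] = Σ(n=0 to 3) x[n] · ω_4^(nk)
where ω_4 = e^(-2πi/4)

Computing each X[k]:
X[0] = 3
X[1] = -2-5i
X[2] = 1
X[3] = -2+5i

X = [3, -2-5i, 1, -2+5i]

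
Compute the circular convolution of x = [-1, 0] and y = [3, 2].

(x ⊛ y)[n] = Σ(m=0 to 1) x[m] · y[(n-m) mod 2]

Computing each output sample:
(x ⊛ y)[0] = -3
(x ⊛ y)[1] = -2

x ⊛ y = [-3, -2]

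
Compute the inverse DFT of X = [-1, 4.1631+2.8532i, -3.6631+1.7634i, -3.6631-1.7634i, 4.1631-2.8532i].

x[n] = (1/5) Σ(k=0 to 4) X[k] · e^(2πikn/5)

Computing each x[n]:
x[0] = 0
x[1] = 0
x[2] = -2
x[3] = -2
x[4] = 3

x = [0, 0, -2, -2, 3]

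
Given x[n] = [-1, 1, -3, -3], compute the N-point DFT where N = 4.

X[k] = Σ(n=0 to 3) x[n] · ω_4^(nk)
where ω_4 = e^(-2πi/4)

Computing each X[k]:
X[0] = -6
X[1] = 2-4i
X[2] = -2
X[3] = 2+4i

X = [-6, 2-4i, -2, 2+4i]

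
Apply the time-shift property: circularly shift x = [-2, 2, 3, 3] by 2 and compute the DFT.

Time shift by 2: X_shifted[k] = ω_4^(2k) · X[k]
Shifted x = [3, 3, -2, 2]

DFT(x[n-2]) = [6, 5-1i, -4, 5+1i]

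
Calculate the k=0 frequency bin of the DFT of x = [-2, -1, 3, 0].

X[0] = Σ(n=0 to 3) x[n] · ω_4^0 = Σ x[n]
= (-2) + (-1) + (3) + (0)

X[0] = 0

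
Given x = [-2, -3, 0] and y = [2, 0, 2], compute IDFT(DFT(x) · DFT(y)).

(x ⊛ y)[n] = Σ(m=0 to 2) x[m] · y[(n-m) mod 3]

Computing each output sample:
(x ⊛ y)[0] = -10
(x ⊛ y)[1] = -6
(x ⊛ y)[2] = -4

x ⊛ y = [-10, -6, -4]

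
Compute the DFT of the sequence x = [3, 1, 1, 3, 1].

X[k] = Σ(n=0 to 4) x[n] · ω_5^(nk)
where ω_5 = e^(-2πi/5)

Computing each X[k]:
X[0] = 9
X[1] = 0.3820+1.1756i
X[2] = 2.6180-1.9021i
X[3] = 2.6180+1.9021i
X[4] = 0.3820-1.1756i

X = [9, 0.3820+1.1756i, 2.6180-1.9021i, 2.6180+1.9021i, 0.3820-1.1756i]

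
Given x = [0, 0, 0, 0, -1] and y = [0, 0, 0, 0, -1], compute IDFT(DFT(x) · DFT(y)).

(x ⊛ y)[n] = Σ(m=0 to 4) x[m] · y[(n-m) mod 5]

Computing each output sample:
(x ⊛ y)[0] = 0
(x ⊛ y)[1] = 0
(x ⊛ y)[2] = 0
(x ⊛ y)[3] = 1
(x ⊛ y)[4] = 0

x ⊛ y = [0, 0, 0, 1, 0]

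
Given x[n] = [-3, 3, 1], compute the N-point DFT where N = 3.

X[k] = Σ(n=0 to 2) x[n] · ω_3^(nk)
where ω_3 = e^(-2πi/3)

Computing each X[k]:
X[0] = 1
X[1] = -5.0000-1.7321i
X[2] = -5.0000+1.7321i

X = [1, -5.0000-1.7321i, -5.0000+1.7321i]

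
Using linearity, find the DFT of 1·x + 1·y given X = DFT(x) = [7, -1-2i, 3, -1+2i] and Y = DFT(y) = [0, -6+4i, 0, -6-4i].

By linearity: DFT(1x + 1y) = 1·DFT(x) + 1·DFT(y)
= 1·[7, -1-2i, 3, -1+2i] + 1·[0, -6+4i, 0, -6-4i]

Computing element-wise:
Z[0] = 1·(7) + 1·(0) = 7
Z[1] = 1·(-1-2i) + 1·(-6+4i) = -7+2i
Z[2] = 1·(3) + 1·(0) = 3
Z[3] = 1·(-1+2i) + 1·(-6-4i) = -7-2i

DFT(1x + 1y) = 1·X + 1·Y = [7, -7+2i, 3, -7-2i]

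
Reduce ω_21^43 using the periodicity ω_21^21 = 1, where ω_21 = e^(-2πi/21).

Since ω_21^21 = 1, powers reduce modulo 21.
43 mod 21 = 1
So ω_21^43 = ω_21^1 = e^(-2πi·1/21)

ω_21^43 = ω_21^1 = 0.9556-0.2948i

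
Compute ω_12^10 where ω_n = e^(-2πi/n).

ω_12^10 = e^(-2πi·10/12)
= cos(-2π·10/12) + i·sin(-2π·10/12)
= cos(-20π/12) + i·sin(-20π/12)

ω_12^10 = cos(-20π/12) + i·sin(-20π/12) = 0.5000+0.8660i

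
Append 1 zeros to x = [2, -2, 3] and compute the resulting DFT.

Original 3-point DFT: [3, 1.5000+4.3301i, 1.5000-4.3301i]
Zero-padded 4-point DFT provides frequency interpolation.

DFT_4([x, 0, ...]) = [3, -1+2i, 7, -1-2i]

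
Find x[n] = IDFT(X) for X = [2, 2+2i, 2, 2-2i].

x[n] = (1/4) Σ(k=0 to 3) X[k] · e^(2πikn/4)

Computing each x[n]:
x[0] = 2
x[1] = -1
x[2] = 0
x[3] = 1

x = [2, -1, 0, 1]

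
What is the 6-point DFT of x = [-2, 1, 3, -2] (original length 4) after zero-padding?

Original 4-point DFT: [0, -5-3i, 2, -5+3i]
Zero-padded 6-point DFT provides frequency interpolation.

DFT_6([x, 0, ...]) = [0, -1.0000-3.4641i, -6.0000+1.7321i, 2, -6.0000-1.7321i, -1.0000+3.4641i]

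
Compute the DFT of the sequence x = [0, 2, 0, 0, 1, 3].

X[k] = Σ(n=0 to 5) x[n] · ω_6^(nk)
where ω_6 = e^(-2πi/6)

Computing each X[k]:
X[0] = 6
X[1] = 2.0000+1.7321i
X[2] = -3
X[3] = -4
X[4] = -3
X[5] = 2.0000-1.7321i

X = [6, 2.0000+1.7321i, -3, -4, -3, 2.0000-1.7321i]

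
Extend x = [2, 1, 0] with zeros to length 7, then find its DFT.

Original 3-point DFT: [3, 1.5000-0.8660i, 1.5000+0.8660i]
Zero-padded 7-point DFT provides frequency interpolation.

DFT_7([x, 0, ...]) = [3, 2.6235-0.7818i, 1.7775-0.9749i, 1.0990-0.4339i, 1.0990+0.4339i, 1.7775+0.9749i, 2.6235+0.7818i]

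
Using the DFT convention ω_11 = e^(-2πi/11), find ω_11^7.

ω_11^7 = e^(-2πi·7/11)
= cos(-2π·7/11) + i·sin(-2π·7/11)
= cos(-14π/11) + i·sin(-14π/11)

ω_11^7 = cos(-14π/11) + i·sin(-14π/11) = -0.6549+0.7557i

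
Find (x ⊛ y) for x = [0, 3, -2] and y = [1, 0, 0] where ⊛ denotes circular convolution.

(x ⊛ y)[n] = Σ(m=0 to 2) x[m] · y[(n-m) mod 3]

Computing each output sample:
(x ⊛ y)[0] = 0
(x ⊛ y)[1] = 3
(x ⊛ y)[2] = -2

x ⊛ y = [0, 3, -2]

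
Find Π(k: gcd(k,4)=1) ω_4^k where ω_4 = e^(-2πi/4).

The primitive 4th roots of unity are ω_4^k for k coprime to 4: k ∈ {1, 3}
Their product equals the constant term of the cyclotomic polynomial Φ_4(x) up to sign.
For n ≥ 3, the product of all primitive nth roots of unity is 1. (For n=1 it is 1; for n=2 it is -1.)

1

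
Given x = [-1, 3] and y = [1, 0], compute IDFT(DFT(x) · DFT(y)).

(x ⊛ y)[n] = Σ(m=0 to 1) x[m] · y[(n-m) mod 2]

Computing each output sample:
(x ⊛ y)[0] = -1
(x ⊛ y)[1] = 3

x ⊛ y = [-1, 3]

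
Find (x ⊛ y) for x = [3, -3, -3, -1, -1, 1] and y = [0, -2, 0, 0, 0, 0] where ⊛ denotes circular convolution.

(x ⊛ y)[n] = Σ(m=0 to 5) x[m] · y[(n-m) mod 6]

Computing each output sample:
(x ⊛ y)[0] = -2
(x ⊛ y)[1] = -6
(x ⊛ y)[2] = 6
(x ⊛ y)[3] = 6
(x ⊛ y)[4] = 2
(x ⊛ y)[5] = 2

x ⊛ y = [-2, -6, 6, 6, 2, 2]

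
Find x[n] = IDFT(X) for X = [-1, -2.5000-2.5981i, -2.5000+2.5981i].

x[n] = (1/3) Σ(k=0 to 2) X[k] · e^(2πikn/3)

Computing each x[n]:
x[0] = -2
x[1] = 2
x[2] = -1

x = [-2, 2, -1]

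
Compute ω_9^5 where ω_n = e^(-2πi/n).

ω_9^5 = e^(-2πi·5/9)
= cos(-2π·5/9) + i·sin(-2π·5/9)
= cos(-10π/9) + i·sin(-10π/9)

ω_9^5 = cos(-10π/9) + i·sin(-10π/9) = -0.9397+0.3420i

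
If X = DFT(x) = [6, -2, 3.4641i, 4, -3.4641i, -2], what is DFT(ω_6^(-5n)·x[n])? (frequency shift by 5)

Modulation property: DFT(ω_6^(-5n)·x[n]) = X[(k-5) mod 6], so circularly shift X by 5 positions.

X[k-5] = [-2, 3.4641i, 4, -3.4641i, -2, 6]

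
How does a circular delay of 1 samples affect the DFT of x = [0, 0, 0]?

Time shift by 1: X_shifted[k] = ω_3^(1k) · X[k]
Shifted x = [0, 0, 0]

DFT(x[n-1]) = [0, 0, 0]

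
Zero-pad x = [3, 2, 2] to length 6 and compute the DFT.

Original 3-point DFT: [7, 1, 1]
Zero-padded 6-point DFT provides frequency interpolation.

DFT_6([x, 0, ...]) = [7, 3.0000-3.4641i, 1, 3, 1, 3.0000+3.4641i]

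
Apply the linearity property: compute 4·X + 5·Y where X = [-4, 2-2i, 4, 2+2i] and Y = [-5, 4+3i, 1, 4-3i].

By linearity: DFT(4x + 5y) = 4·DFT(x) + 5·DFT(y)
= 4·[-4, 2-2i, 4, 2+2i] + 5·[-5, 4+3i, 1, 4-3i]

Computing element-wise:
Z[0] = 4·(-4) + 5·(-5) = -41
Z[1] = 4·(2-2i) + 5·(4+3i) = 28+7i
Z[2] = 4·(4) + 5·(1) = 21
Z[3] = 4·(2+2i) + 5·(4-3i) = 28-7i

DFT(4x + 5y) = 4·X + 5·Y = [-41, 28+7i, 21, 28-7i]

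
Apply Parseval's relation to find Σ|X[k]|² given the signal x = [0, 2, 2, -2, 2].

Parseval: Σ|x[n]|² = (1/N)Σ|X[k]|², so Σ|X[k]|² = N·Σ|x[n]|² = 5·16.0000

Σ|X[k]|² = N·Σ|x[n]|² = 5·16.0000 = 80.0000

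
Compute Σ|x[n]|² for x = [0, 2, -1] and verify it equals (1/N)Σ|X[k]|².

Time domain:
Σ|x[n]|² = |0|² + |2|² + |-1|² = 5.0000

Frequency domain:
(1/3)Σ|X[k]|² = (1/3)(|1|² + |-0.5000-2.5981i|² + |-0.5000+2.5981i|²) = (1/3)·15.0000 = 5.0000

Both sides agree, confirming Parseval's theorem.

Σ|x[n]|² = (1/N)Σ|X[k]|² = 5.0000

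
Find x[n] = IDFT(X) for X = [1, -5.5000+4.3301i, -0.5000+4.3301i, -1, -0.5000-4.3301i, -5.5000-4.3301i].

x[n] = (1/6) Σ(k=0 to 5) X[k] · e^(2πikn/6)

Computing each x[n]:
x[0] = -2
x[1] = -3
x[2] = 1
x[3] = 2
x[4] = 1
x[5] = 2

x = [-2, -3, 1, 2, 1, 2]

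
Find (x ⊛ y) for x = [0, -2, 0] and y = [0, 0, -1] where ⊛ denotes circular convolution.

(x ⊛ y)[n] = Σ(m=0 to 2) x[m] · y[(n-m) mod 3]

Computing each output sample:
(x ⊛ y)[0] = 2
(x ⊛ y)[1] = 0
(x ⊛ y)[2] = 0

x ⊛ y = [2, 0, 0]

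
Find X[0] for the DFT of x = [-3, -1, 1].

X[0] = Σ(n=0 to 2) x[n] · ω_3^0 = Σ x[n]
= (-3) + (-1) + (1)

X[0] = -3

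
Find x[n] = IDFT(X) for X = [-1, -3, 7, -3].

x[n] = (1/4) Σ(k=0 to 3) X[k] · e^(2πikn/4)

Computing each x[n]:
x[0] = 0
x[1] = -2
x[2] = 3
x[3] = -2

x = [0, -2, 3, -2]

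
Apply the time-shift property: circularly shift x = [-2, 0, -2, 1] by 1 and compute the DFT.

Time shift by 1: X_shifted[k] = ω_4^(1k) · X[k]
Shifted x = [1, -2, 0, -2]

DFT(x[n-1]) = [-3, 1, 5, 1]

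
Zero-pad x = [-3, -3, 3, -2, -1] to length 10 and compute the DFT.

Original 5-point DFT: [-6, -5.0451-1.0368i, 0.5451+5.9309i, 0.5451-5.9309i, -5.0451+1.0368i]
Zero-padded 10-point DFT provides frequency interpolation.

DFT_10([x, 0, ...]) = [-6, -3.0729+1.4001i, -5.0451-1.0368i, -6.4271+4.3920i, 0.5451+5.9309i, 4, 0.5451-5.9309i, -6.4271-4.3920i, -5.0451+1.0368i, -3.0729-1.4001i]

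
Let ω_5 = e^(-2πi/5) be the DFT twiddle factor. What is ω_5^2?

ω_5^2 = e^(-2πi·2/5)
= cos(-2π·2/5) + i·sin(-2π·2/5)
= cos(-4π/5) + i·sin(-4π/5)

ω_5^2 = cos(-4π/5) + i·sin(-4π/5) = -0.8090-0.5878i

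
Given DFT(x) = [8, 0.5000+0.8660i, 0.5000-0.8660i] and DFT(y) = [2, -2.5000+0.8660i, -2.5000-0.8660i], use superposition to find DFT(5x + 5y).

By linearity: DFT(5x + 5y) = 5·DFT(x) + 5·DFT(y)
= 5·[8, 0.5000+0.8660i, 0.5000-0.8660i] + 5·[2, -2.5000+0.8660i, -2.5000-0.8660i]

Computing element-wise:
Z[0] = 5·(8) + 5·(2) = 50
Z[1] = 5·(0.5000+0.8660i) + 5·(-2.5000+0.8660i) = -10.0000+8.6600i
Z[2] = 5·(0.5000-0.8660i) + 5·(-2.5000-0.8660i) = -10.0000-8.6600i

DFT(5x + 5y) = 5·X + 5·Y = [50, -10.0000+8.6600i, -10.0000-8.6600i]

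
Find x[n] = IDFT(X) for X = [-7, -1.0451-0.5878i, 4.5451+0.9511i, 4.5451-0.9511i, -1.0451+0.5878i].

x[n] = (1/5) Σ(k=0 to 4) X[k] · e^(2πikn/5)

Computing each x[n]:
x[0] = 0
x[1] = -3
x[2] = 0
x[3] = -1
x[4] = -3

x = [0, -3, 0, -1, -3]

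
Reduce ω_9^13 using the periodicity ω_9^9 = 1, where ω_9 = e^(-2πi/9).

Since ω_9^9 = 1, powers reduce modulo 9.
13 mod 9 = 4
So ω_9^13 = ω_9^4 = e^(-2πi·4/9)

ω_9^13 = ω_9^4 = -0.9397-0.3420i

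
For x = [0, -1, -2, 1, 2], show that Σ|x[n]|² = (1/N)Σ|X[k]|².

Time domain:
Σ|x[n]|² = |0|² + |-1|² + |-2|² + |1|² + |2|² = 10.0000

Frequency domain:
(1/5)Σ|X[k]|² = (1/5)(|0|² + |1.1180+4.6165i|² + |-1.1180-1.0898i|² + |-1.1180+1.0898i|² + |1.1180-4.6165i|²) = (1/5)·50.0000 = 10.0000

Both sides agree, confirming Parseval's theorem.

Σ|x[n]|² = (1/N)Σ|X[k]|² = 10.0000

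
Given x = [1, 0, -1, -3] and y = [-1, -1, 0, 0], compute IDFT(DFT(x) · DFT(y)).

(x ⊛ y)[n] = Σ(m=0 to 3) x[m] · y[(n-m) mod 4]

Computing each output sample:
(x ⊛ y)[0] = 2
(x ⊛ y)[1] = -1
(x ⊛ y)[2] = 1
(x ⊛ y)[3] = 4

x ⊛ y = [2, -1, 1, 4]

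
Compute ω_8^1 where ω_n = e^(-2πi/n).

ω_8^1 = e^(-2πi·1/8)
= cos(-2π·1/8) + i·sin(-2π·1/8)
= cos(-2π/8) + i·sin(-2π/8)

ω_8^1 = cos(-2π/8) + i·sin(-2π/8) = 0.7071-0.7071i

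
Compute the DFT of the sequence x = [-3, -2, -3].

X[k] = Σ(n=0 to 2) x[n] · ω_3^(nk)
where ω_3 = e^(-2πi/3)

Computing each X[k]:
X[0] = -8
X[1] = -0.5000-0.8660i
X[2] = -0.5000+0.8660i

X = [-8, -0.5000-0.8660i, -0.5000+0.8660i]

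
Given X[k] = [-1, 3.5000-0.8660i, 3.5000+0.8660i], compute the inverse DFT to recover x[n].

x[n] = (1/3) Σ(k=0 to 2) X[k] · e^(2πikn/3)

Computing each x[n]:
x[0] = 2
x[1] = -1
x[2] = -2

x = [2, -1, -2]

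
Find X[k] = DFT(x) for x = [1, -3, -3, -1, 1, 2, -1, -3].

X[k] = Σ(n=0 to 7) x[n] · ω_8^(nk)
where ω_8 = e^(-2πi/8)

Computing each X[k]:
X[0] = -7
X[1] = -4.9497+4.1213i
X[2] = 6-3i
X[3] = 4.9497+0.1213i
X[4] = 3
X[5] = 4.9497-0.1213i
X[6] = 6+3i
X[7] = -4.9497-4.1213i

X = [-7, -4.9497+4.1213i, 6-3i, 4.9497+0.1213i, 3, 4.9497-0.1213i, 6+3i, -4.9497-4.1213i]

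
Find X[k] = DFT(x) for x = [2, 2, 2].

X[k] = Σ(n=0 to 2) x[n] · ω_3^(nk)
where ω_3 = e^(-2πi/3)

Computing each X[k]:
X[0] = 6
X[1] = 0
X[2] = 0

X = [6, 0, 0]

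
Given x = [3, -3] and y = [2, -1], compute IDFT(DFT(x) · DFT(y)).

(x ⊛ y)[n] = Σ(m=0 to 1) x[m] · y[(n-m) mod 2]

Computing each output sample:
(x ⊛ y)[0] = 9
(x ⊛ y)[1] = -9

x ⊛ y = [9, -9]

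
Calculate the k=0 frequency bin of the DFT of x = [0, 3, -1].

X[0] = Σ(n=0 to 2) x[n] · ω_3^0 = Σ x[n]
= (0) + (3) + (-1)

X[0] = 2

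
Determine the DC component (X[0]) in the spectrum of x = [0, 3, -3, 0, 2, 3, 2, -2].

X[0] = Σ(n=0 to 7) x[n] · ω_8^0 = Σ x[n]
= (0) + (3) + (-3) + (0) + (2) + (3) + (2) + (-2)

X[0] = 5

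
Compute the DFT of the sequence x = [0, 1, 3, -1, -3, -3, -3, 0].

X[k] = Σ(n=0 to 7) x[n] · ω_8^(nk)
where ω_8 = e^(-2πi/8)

Computing each X[k]:
X[0] = -6
X[1] = 6.5355-8.1213i
X[2] = -3+1i
X[3] = -0.5355+3.8787i
X[4] = 0
X[5] = -0.5355-3.8787i
X[6] = -3-1i
X[7] = 6.5355+8.1213i

X = [-6, 6.5355-8.1213i, -3+1i, -0.5355+3.8787i, 0, -0.5355-3.8787i, -3-1i, 6.5355+8.1213i]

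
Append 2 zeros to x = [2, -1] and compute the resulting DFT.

Original 2-point DFT: [1, 3]
Zero-padded 4-point DFT provides frequency interpolation.

DFT_4([x, 0, ...]) = [1, 2+1i, 3, 2-1i]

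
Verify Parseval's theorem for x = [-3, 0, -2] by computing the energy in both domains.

Time domain:
Σ|x[n]|² = |-3|² + |0|² + |-2|² = 13.0000

Frequency domain:
(1/3)Σ|X[k]|² = (1/3)(|-5|² + |-2.0000-1.7321i|² + |-2.0000+1.7321i|²) = (1/3)·39.0000 = 13.0000

Both sides agree, confirming Parseval's theorem.

Σ|x[n]|² = (1/N)Σ|X[k]|² = 13.0000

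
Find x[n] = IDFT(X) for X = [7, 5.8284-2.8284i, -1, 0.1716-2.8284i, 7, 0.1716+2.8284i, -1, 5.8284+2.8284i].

x[n] = (1/8) Σ(k=0 to 7) X[k] · e^(2πikn/8)

Computing each x[n]:
x[0] = 3
x[1] = 2
x[2] = 2
x[3] = 0
x[4] = 0
x[5] = -2
x[6] = 2
x[7] = 0

x = [3, 2, 2, 0, 0, -2, 2, 0]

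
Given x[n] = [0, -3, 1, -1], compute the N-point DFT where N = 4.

X[k] = Σ(n=0 to 3) x[n] · ω_4^(nk)
where ω_4 = e^(-2πi/4)

Computing each X[k]:
X[0] = -3
X[1] = -1+2i
X[2] = 5
X[3] = -1-2i

X = [-3, -1+2i, 5, -1-2i]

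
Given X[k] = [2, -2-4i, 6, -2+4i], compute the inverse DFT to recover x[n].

x[n] = (1/4) Σ(k=0 to 3) X[k] · e^(2πikn/4)

Computing each x[n]:
x[0] = 1
x[1] = 1
x[2] = 3
x[3] = -3

x = [1, 1, 3, -3]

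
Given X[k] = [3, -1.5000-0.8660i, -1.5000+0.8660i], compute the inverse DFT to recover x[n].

x[n] = (1/3) Σ(k=0 to 2) X[k] · e^(2πikn/3)

Computing each x[n]:
x[0] = 0
x[1] = 2
x[2] = 1

x = [0, 2, 1]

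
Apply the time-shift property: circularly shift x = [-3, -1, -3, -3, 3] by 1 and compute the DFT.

Time shift by 1: X_shifted[k] = ω_5^(1k) · X[k]
Shifted x = [3, -3, -1, -3, -3]

DFT(x[n-1]) = [-7, 4.3820-1.1756i, 6.6180+1.9021i, 6.6180-1.9021i, 4.3820+1.1756i]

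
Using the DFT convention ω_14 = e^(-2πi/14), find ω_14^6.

ω_14^6 = e^(-2πi·6/14)
= cos(-2π·6/14) + i·sin(-2π·6/14)
= cos(-12π/14) + i·sin(-12π/14)

ω_14^6 = cos(-12π/14) + i·sin(-12π/14) = -0.9010-0.4339i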